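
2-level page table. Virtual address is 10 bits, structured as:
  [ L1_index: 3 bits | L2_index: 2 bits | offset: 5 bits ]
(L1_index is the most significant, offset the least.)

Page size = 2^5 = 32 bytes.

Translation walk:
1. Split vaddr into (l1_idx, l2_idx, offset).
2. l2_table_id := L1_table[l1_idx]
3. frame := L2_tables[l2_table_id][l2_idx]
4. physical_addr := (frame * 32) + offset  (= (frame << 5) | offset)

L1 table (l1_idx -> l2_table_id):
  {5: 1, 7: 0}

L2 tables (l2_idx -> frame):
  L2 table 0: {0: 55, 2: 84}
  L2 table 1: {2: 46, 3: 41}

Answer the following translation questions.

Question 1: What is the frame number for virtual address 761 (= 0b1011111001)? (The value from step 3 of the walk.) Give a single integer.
vaddr = 761: l1_idx=5, l2_idx=3
L1[5] = 1; L2[1][3] = 41

Answer: 41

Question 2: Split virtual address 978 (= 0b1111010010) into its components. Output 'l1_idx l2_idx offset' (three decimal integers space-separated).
Answer: 7 2 18

Derivation:
vaddr = 978 = 0b1111010010
  top 3 bits -> l1_idx = 7
  next 2 bits -> l2_idx = 2
  bottom 5 bits -> offset = 18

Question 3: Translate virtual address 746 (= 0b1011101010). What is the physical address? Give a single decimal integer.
Answer: 1322

Derivation:
vaddr = 746 = 0b1011101010
Split: l1_idx=5, l2_idx=3, offset=10
L1[5] = 1
L2[1][3] = 41
paddr = 41 * 32 + 10 = 1322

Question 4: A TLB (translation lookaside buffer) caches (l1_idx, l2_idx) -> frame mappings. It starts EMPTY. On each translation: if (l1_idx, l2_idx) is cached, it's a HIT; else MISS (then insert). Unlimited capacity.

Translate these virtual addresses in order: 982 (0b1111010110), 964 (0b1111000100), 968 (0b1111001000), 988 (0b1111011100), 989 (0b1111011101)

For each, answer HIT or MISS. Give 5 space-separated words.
Answer: MISS HIT HIT HIT HIT

Derivation:
vaddr=982: (7,2) not in TLB -> MISS, insert
vaddr=964: (7,2) in TLB -> HIT
vaddr=968: (7,2) in TLB -> HIT
vaddr=988: (7,2) in TLB -> HIT
vaddr=989: (7,2) in TLB -> HIT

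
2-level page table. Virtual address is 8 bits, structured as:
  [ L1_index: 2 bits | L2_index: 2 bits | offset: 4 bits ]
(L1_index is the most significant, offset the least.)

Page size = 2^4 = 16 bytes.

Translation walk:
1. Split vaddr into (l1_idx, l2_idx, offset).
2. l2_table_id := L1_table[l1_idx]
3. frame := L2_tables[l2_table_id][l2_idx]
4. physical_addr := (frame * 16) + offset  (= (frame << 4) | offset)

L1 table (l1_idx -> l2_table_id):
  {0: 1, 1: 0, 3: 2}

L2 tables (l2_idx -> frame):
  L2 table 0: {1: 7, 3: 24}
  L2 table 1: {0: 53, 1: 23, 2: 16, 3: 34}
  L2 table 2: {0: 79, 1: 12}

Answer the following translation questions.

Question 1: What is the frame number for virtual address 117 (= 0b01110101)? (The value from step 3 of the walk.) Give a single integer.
vaddr = 117: l1_idx=1, l2_idx=3
L1[1] = 0; L2[0][3] = 24

Answer: 24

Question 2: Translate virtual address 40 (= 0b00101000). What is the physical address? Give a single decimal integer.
Answer: 264

Derivation:
vaddr = 40 = 0b00101000
Split: l1_idx=0, l2_idx=2, offset=8
L1[0] = 1
L2[1][2] = 16
paddr = 16 * 16 + 8 = 264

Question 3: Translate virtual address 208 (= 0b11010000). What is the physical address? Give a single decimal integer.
vaddr = 208 = 0b11010000
Split: l1_idx=3, l2_idx=1, offset=0
L1[3] = 2
L2[2][1] = 12
paddr = 12 * 16 + 0 = 192

Answer: 192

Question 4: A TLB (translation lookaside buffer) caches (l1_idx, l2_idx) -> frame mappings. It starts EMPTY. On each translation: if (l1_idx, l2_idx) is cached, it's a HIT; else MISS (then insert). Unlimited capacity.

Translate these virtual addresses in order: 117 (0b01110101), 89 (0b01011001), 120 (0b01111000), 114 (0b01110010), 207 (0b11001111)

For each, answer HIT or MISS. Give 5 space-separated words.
vaddr=117: (1,3) not in TLB -> MISS, insert
vaddr=89: (1,1) not in TLB -> MISS, insert
vaddr=120: (1,3) in TLB -> HIT
vaddr=114: (1,3) in TLB -> HIT
vaddr=207: (3,0) not in TLB -> MISS, insert

Answer: MISS MISS HIT HIT MISS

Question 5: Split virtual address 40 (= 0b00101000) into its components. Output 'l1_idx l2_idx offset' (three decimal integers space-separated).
vaddr = 40 = 0b00101000
  top 2 bits -> l1_idx = 0
  next 2 bits -> l2_idx = 2
  bottom 4 bits -> offset = 8

Answer: 0 2 8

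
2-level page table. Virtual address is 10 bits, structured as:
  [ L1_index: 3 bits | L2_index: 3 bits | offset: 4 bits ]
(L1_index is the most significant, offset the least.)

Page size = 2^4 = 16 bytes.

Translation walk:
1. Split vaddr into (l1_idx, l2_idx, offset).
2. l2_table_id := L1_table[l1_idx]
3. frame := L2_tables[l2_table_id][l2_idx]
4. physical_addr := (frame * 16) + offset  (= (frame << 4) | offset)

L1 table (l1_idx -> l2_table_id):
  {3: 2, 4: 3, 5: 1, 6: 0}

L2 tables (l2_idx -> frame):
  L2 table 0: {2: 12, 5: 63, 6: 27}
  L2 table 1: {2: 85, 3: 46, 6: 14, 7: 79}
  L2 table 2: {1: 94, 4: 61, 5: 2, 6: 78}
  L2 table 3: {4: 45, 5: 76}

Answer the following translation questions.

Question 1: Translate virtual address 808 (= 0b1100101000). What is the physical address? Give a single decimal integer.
Answer: 200

Derivation:
vaddr = 808 = 0b1100101000
Split: l1_idx=6, l2_idx=2, offset=8
L1[6] = 0
L2[0][2] = 12
paddr = 12 * 16 + 8 = 200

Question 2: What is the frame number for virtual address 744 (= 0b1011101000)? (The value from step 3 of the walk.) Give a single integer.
Answer: 14

Derivation:
vaddr = 744: l1_idx=5, l2_idx=6
L1[5] = 1; L2[1][6] = 14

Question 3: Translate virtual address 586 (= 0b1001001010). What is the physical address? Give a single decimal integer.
Answer: 730

Derivation:
vaddr = 586 = 0b1001001010
Split: l1_idx=4, l2_idx=4, offset=10
L1[4] = 3
L2[3][4] = 45
paddr = 45 * 16 + 10 = 730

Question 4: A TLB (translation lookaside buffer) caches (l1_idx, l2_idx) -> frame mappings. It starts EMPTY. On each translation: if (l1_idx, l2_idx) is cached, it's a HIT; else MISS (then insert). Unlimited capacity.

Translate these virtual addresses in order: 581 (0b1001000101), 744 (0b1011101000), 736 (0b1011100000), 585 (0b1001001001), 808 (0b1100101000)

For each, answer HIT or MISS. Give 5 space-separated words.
Answer: MISS MISS HIT HIT MISS

Derivation:
vaddr=581: (4,4) not in TLB -> MISS, insert
vaddr=744: (5,6) not in TLB -> MISS, insert
vaddr=736: (5,6) in TLB -> HIT
vaddr=585: (4,4) in TLB -> HIT
vaddr=808: (6,2) not in TLB -> MISS, insert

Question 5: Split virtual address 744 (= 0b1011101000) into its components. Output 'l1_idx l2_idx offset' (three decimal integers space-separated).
Answer: 5 6 8

Derivation:
vaddr = 744 = 0b1011101000
  top 3 bits -> l1_idx = 5
  next 3 bits -> l2_idx = 6
  bottom 4 bits -> offset = 8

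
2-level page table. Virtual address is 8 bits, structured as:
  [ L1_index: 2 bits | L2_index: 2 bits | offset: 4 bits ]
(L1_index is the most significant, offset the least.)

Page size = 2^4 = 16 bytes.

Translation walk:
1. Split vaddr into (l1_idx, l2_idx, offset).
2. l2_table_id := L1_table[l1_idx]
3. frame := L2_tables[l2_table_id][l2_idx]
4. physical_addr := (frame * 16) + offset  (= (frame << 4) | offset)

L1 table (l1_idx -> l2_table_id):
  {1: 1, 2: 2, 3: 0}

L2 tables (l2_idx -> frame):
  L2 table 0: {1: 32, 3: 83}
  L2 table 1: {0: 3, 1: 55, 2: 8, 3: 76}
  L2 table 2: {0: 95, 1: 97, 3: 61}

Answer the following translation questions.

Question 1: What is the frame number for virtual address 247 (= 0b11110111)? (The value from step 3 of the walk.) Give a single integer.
Answer: 83

Derivation:
vaddr = 247: l1_idx=3, l2_idx=3
L1[3] = 0; L2[0][3] = 83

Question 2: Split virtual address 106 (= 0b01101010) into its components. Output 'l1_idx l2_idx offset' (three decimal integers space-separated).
Answer: 1 2 10

Derivation:
vaddr = 106 = 0b01101010
  top 2 bits -> l1_idx = 1
  next 2 bits -> l2_idx = 2
  bottom 4 bits -> offset = 10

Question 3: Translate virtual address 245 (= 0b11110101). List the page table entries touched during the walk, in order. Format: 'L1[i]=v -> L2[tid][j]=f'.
Answer: L1[3]=0 -> L2[0][3]=83

Derivation:
vaddr = 245 = 0b11110101
Split: l1_idx=3, l2_idx=3, offset=5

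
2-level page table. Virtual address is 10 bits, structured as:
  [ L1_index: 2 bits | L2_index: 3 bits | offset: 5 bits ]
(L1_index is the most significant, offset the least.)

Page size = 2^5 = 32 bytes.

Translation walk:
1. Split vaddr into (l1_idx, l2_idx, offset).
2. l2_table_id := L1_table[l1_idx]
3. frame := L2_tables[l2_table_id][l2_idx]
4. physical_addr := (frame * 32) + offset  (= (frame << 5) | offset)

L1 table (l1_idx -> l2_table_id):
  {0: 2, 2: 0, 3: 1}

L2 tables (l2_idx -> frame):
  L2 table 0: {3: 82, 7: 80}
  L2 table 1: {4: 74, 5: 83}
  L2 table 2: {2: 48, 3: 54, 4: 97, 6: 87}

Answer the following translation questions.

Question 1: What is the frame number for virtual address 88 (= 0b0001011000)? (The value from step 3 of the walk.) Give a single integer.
vaddr = 88: l1_idx=0, l2_idx=2
L1[0] = 2; L2[2][2] = 48

Answer: 48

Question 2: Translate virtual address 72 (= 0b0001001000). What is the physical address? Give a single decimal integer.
Answer: 1544

Derivation:
vaddr = 72 = 0b0001001000
Split: l1_idx=0, l2_idx=2, offset=8
L1[0] = 2
L2[2][2] = 48
paddr = 48 * 32 + 8 = 1544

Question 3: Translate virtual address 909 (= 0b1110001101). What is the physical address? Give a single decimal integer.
vaddr = 909 = 0b1110001101
Split: l1_idx=3, l2_idx=4, offset=13
L1[3] = 1
L2[1][4] = 74
paddr = 74 * 32 + 13 = 2381

Answer: 2381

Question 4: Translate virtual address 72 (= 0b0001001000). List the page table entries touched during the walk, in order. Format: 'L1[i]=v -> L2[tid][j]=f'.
Answer: L1[0]=2 -> L2[2][2]=48

Derivation:
vaddr = 72 = 0b0001001000
Split: l1_idx=0, l2_idx=2, offset=8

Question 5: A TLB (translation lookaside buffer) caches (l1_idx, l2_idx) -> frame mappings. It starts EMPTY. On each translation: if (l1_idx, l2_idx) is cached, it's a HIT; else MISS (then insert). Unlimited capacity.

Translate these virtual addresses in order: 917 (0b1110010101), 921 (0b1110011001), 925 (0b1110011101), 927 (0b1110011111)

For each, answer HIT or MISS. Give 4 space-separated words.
Answer: MISS HIT HIT HIT

Derivation:
vaddr=917: (3,4) not in TLB -> MISS, insert
vaddr=921: (3,4) in TLB -> HIT
vaddr=925: (3,4) in TLB -> HIT
vaddr=927: (3,4) in TLB -> HIT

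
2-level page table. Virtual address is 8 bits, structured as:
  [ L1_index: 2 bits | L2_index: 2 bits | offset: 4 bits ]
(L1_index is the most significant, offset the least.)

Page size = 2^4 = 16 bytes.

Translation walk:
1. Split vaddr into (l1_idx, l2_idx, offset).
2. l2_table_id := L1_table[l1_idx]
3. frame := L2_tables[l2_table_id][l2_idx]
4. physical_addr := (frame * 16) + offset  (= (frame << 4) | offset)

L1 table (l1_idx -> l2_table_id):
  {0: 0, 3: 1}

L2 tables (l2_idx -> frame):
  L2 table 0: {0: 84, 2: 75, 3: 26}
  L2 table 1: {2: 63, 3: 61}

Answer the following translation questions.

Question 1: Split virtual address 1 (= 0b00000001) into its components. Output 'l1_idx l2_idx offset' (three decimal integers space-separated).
Answer: 0 0 1

Derivation:
vaddr = 1 = 0b00000001
  top 2 bits -> l1_idx = 0
  next 2 bits -> l2_idx = 0
  bottom 4 bits -> offset = 1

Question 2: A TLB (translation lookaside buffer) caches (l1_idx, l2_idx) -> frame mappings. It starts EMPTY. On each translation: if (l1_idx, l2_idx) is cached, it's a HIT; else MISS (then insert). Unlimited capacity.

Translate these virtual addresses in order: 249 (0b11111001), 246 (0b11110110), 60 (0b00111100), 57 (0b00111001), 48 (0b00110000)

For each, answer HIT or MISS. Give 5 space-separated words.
vaddr=249: (3,3) not in TLB -> MISS, insert
vaddr=246: (3,3) in TLB -> HIT
vaddr=60: (0,3) not in TLB -> MISS, insert
vaddr=57: (0,3) in TLB -> HIT
vaddr=48: (0,3) in TLB -> HIT

Answer: MISS HIT MISS HIT HIT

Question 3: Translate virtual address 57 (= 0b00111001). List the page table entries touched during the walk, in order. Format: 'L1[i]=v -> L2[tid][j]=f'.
vaddr = 57 = 0b00111001
Split: l1_idx=0, l2_idx=3, offset=9

Answer: L1[0]=0 -> L2[0][3]=26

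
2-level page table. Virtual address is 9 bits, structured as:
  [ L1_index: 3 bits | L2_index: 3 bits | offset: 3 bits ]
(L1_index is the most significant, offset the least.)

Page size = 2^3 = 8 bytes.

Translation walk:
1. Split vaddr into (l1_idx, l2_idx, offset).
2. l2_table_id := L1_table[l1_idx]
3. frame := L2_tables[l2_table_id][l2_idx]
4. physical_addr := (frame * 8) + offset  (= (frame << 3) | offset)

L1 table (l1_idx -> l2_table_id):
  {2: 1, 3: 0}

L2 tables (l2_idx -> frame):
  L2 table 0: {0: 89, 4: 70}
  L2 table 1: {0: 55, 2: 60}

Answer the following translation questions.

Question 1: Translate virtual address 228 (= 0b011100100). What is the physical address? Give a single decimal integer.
Answer: 564

Derivation:
vaddr = 228 = 0b011100100
Split: l1_idx=3, l2_idx=4, offset=4
L1[3] = 0
L2[0][4] = 70
paddr = 70 * 8 + 4 = 564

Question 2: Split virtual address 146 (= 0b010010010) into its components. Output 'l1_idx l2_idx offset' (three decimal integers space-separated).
vaddr = 146 = 0b010010010
  top 3 bits -> l1_idx = 2
  next 3 bits -> l2_idx = 2
  bottom 3 bits -> offset = 2

Answer: 2 2 2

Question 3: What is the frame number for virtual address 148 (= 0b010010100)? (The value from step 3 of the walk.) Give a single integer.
Answer: 60

Derivation:
vaddr = 148: l1_idx=2, l2_idx=2
L1[2] = 1; L2[1][2] = 60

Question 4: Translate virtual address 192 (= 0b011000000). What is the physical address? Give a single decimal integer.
Answer: 712

Derivation:
vaddr = 192 = 0b011000000
Split: l1_idx=3, l2_idx=0, offset=0
L1[3] = 0
L2[0][0] = 89
paddr = 89 * 8 + 0 = 712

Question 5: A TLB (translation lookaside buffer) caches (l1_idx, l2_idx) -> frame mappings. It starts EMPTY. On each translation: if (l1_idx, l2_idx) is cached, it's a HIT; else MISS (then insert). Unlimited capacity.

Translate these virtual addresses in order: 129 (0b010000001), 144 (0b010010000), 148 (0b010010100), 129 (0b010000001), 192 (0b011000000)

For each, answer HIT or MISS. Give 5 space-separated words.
Answer: MISS MISS HIT HIT MISS

Derivation:
vaddr=129: (2,0) not in TLB -> MISS, insert
vaddr=144: (2,2) not in TLB -> MISS, insert
vaddr=148: (2,2) in TLB -> HIT
vaddr=129: (2,0) in TLB -> HIT
vaddr=192: (3,0) not in TLB -> MISS, insert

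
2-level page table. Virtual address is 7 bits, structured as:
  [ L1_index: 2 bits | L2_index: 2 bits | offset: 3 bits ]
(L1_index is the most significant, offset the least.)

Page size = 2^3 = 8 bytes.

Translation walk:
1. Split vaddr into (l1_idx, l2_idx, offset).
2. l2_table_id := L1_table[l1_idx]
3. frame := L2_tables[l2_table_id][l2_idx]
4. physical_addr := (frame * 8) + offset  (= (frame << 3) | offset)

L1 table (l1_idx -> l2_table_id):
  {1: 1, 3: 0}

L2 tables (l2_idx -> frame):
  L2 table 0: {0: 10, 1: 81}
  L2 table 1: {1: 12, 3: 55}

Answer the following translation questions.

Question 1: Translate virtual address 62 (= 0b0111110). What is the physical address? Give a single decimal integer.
vaddr = 62 = 0b0111110
Split: l1_idx=1, l2_idx=3, offset=6
L1[1] = 1
L2[1][3] = 55
paddr = 55 * 8 + 6 = 446

Answer: 446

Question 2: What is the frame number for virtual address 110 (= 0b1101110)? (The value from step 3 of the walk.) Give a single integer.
Answer: 81

Derivation:
vaddr = 110: l1_idx=3, l2_idx=1
L1[3] = 0; L2[0][1] = 81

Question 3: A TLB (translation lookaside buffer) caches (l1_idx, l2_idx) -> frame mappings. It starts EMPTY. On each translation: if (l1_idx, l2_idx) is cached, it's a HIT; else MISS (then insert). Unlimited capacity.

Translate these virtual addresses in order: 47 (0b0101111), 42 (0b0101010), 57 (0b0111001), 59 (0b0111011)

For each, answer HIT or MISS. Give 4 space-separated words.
vaddr=47: (1,1) not in TLB -> MISS, insert
vaddr=42: (1,1) in TLB -> HIT
vaddr=57: (1,3) not in TLB -> MISS, insert
vaddr=59: (1,3) in TLB -> HIT

Answer: MISS HIT MISS HIT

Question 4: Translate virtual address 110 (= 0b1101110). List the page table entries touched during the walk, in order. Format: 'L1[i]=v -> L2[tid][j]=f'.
vaddr = 110 = 0b1101110
Split: l1_idx=3, l2_idx=1, offset=6

Answer: L1[3]=0 -> L2[0][1]=81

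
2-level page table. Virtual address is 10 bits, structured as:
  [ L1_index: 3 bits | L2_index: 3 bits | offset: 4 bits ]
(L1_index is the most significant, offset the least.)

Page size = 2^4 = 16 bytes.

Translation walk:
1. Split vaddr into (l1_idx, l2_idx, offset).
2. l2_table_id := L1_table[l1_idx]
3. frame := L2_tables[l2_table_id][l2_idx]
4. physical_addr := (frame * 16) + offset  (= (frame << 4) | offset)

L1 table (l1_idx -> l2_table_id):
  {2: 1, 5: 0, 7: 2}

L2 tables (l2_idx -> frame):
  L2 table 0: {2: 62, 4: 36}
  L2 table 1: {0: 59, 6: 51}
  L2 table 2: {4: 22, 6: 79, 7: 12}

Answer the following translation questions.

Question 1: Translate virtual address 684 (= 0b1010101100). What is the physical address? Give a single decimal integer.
vaddr = 684 = 0b1010101100
Split: l1_idx=5, l2_idx=2, offset=12
L1[5] = 0
L2[0][2] = 62
paddr = 62 * 16 + 12 = 1004

Answer: 1004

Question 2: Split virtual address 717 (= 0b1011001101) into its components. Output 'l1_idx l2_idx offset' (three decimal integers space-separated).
Answer: 5 4 13

Derivation:
vaddr = 717 = 0b1011001101
  top 3 bits -> l1_idx = 5
  next 3 bits -> l2_idx = 4
  bottom 4 bits -> offset = 13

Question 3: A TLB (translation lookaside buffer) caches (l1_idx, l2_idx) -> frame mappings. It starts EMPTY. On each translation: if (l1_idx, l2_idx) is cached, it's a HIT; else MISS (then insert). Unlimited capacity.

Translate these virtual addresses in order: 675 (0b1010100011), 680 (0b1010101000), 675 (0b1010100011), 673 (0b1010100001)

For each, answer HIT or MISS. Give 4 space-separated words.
vaddr=675: (5,2) not in TLB -> MISS, insert
vaddr=680: (5,2) in TLB -> HIT
vaddr=675: (5,2) in TLB -> HIT
vaddr=673: (5,2) in TLB -> HIT

Answer: MISS HIT HIT HIT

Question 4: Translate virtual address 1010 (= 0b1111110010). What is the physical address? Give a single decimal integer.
Answer: 194

Derivation:
vaddr = 1010 = 0b1111110010
Split: l1_idx=7, l2_idx=7, offset=2
L1[7] = 2
L2[2][7] = 12
paddr = 12 * 16 + 2 = 194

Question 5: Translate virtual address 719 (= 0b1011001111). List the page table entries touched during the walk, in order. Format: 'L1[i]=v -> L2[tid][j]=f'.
vaddr = 719 = 0b1011001111
Split: l1_idx=5, l2_idx=4, offset=15

Answer: L1[5]=0 -> L2[0][4]=36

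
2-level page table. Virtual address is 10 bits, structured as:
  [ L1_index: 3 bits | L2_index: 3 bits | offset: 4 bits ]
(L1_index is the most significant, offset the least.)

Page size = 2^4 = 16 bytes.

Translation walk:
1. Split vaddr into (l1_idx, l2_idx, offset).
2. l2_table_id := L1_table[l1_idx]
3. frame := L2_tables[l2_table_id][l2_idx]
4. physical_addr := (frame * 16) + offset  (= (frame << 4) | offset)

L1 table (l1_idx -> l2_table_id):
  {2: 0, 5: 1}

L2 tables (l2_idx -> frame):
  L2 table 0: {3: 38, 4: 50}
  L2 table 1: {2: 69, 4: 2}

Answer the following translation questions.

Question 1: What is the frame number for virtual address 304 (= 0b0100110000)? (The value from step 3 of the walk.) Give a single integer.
Answer: 38

Derivation:
vaddr = 304: l1_idx=2, l2_idx=3
L1[2] = 0; L2[0][3] = 38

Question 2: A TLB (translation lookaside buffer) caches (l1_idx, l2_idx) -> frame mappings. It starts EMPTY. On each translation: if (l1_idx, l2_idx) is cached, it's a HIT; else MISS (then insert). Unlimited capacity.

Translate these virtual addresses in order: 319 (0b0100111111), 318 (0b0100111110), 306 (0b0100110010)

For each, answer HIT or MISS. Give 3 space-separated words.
vaddr=319: (2,3) not in TLB -> MISS, insert
vaddr=318: (2,3) in TLB -> HIT
vaddr=306: (2,3) in TLB -> HIT

Answer: MISS HIT HIT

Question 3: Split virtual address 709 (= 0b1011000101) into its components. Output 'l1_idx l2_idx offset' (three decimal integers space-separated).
Answer: 5 4 5

Derivation:
vaddr = 709 = 0b1011000101
  top 3 bits -> l1_idx = 5
  next 3 bits -> l2_idx = 4
  bottom 4 bits -> offset = 5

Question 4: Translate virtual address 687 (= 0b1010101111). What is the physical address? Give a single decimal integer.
vaddr = 687 = 0b1010101111
Split: l1_idx=5, l2_idx=2, offset=15
L1[5] = 1
L2[1][2] = 69
paddr = 69 * 16 + 15 = 1119

Answer: 1119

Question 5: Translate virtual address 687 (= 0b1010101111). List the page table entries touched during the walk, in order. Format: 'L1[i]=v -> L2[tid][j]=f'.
vaddr = 687 = 0b1010101111
Split: l1_idx=5, l2_idx=2, offset=15

Answer: L1[5]=1 -> L2[1][2]=69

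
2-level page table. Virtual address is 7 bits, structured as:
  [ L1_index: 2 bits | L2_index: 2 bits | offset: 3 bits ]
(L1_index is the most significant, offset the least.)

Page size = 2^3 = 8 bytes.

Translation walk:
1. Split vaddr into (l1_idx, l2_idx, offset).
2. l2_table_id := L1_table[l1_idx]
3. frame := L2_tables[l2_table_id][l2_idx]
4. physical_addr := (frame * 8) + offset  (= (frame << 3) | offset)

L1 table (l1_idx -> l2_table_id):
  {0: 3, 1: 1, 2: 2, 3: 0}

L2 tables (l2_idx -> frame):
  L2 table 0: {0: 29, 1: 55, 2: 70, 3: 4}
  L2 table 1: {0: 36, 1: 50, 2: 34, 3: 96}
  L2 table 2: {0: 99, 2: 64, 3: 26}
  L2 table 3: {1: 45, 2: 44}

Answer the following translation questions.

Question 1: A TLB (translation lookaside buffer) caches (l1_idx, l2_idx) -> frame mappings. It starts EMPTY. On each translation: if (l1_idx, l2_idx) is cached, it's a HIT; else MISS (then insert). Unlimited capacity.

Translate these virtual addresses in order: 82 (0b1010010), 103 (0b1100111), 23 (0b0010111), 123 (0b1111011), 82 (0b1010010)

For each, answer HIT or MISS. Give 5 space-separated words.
Answer: MISS MISS MISS MISS HIT

Derivation:
vaddr=82: (2,2) not in TLB -> MISS, insert
vaddr=103: (3,0) not in TLB -> MISS, insert
vaddr=23: (0,2) not in TLB -> MISS, insert
vaddr=123: (3,3) not in TLB -> MISS, insert
vaddr=82: (2,2) in TLB -> HIT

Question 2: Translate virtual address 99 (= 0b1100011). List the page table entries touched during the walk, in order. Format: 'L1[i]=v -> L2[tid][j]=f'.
vaddr = 99 = 0b1100011
Split: l1_idx=3, l2_idx=0, offset=3

Answer: L1[3]=0 -> L2[0][0]=29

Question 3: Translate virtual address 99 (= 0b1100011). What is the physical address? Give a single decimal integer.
Answer: 235

Derivation:
vaddr = 99 = 0b1100011
Split: l1_idx=3, l2_idx=0, offset=3
L1[3] = 0
L2[0][0] = 29
paddr = 29 * 8 + 3 = 235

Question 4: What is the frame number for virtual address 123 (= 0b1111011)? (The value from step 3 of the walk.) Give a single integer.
Answer: 4

Derivation:
vaddr = 123: l1_idx=3, l2_idx=3
L1[3] = 0; L2[0][3] = 4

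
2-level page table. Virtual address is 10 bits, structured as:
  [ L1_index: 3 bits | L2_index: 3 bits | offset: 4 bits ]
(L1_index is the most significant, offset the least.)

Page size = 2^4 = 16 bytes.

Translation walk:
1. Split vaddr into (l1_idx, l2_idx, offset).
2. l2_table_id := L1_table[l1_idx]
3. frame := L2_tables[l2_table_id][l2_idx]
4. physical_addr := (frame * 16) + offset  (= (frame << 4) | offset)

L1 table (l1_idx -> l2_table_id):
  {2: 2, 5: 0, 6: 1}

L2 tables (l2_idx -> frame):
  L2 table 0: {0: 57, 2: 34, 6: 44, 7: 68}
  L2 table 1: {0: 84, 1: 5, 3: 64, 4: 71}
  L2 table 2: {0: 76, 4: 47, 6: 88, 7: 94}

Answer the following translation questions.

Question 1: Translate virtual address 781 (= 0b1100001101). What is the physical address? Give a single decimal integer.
Answer: 1357

Derivation:
vaddr = 781 = 0b1100001101
Split: l1_idx=6, l2_idx=0, offset=13
L1[6] = 1
L2[1][0] = 84
paddr = 84 * 16 + 13 = 1357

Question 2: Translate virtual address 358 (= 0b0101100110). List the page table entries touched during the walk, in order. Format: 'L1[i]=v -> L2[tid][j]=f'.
Answer: L1[2]=2 -> L2[2][6]=88

Derivation:
vaddr = 358 = 0b0101100110
Split: l1_idx=2, l2_idx=6, offset=6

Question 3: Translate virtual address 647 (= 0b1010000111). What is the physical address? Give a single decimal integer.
vaddr = 647 = 0b1010000111
Split: l1_idx=5, l2_idx=0, offset=7
L1[5] = 0
L2[0][0] = 57
paddr = 57 * 16 + 7 = 919

Answer: 919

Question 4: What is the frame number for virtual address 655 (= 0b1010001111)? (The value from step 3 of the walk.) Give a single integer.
Answer: 57

Derivation:
vaddr = 655: l1_idx=5, l2_idx=0
L1[5] = 0; L2[0][0] = 57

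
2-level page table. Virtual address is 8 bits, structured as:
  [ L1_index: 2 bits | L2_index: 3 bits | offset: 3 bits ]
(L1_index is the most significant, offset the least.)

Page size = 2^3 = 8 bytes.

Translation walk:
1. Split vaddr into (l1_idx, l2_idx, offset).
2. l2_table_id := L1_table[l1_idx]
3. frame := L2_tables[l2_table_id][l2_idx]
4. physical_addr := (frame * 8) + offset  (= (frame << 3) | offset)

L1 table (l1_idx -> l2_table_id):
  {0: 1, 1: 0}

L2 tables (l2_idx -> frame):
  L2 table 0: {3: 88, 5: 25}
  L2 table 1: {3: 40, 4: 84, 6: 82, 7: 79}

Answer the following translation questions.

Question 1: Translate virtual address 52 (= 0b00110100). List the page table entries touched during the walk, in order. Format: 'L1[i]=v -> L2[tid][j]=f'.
Answer: L1[0]=1 -> L2[1][6]=82

Derivation:
vaddr = 52 = 0b00110100
Split: l1_idx=0, l2_idx=6, offset=4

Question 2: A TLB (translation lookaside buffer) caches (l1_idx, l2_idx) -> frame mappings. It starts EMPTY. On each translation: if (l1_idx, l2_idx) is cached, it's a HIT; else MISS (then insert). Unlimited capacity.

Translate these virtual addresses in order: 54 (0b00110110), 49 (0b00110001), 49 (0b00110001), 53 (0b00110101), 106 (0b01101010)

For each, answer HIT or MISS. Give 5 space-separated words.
vaddr=54: (0,6) not in TLB -> MISS, insert
vaddr=49: (0,6) in TLB -> HIT
vaddr=49: (0,6) in TLB -> HIT
vaddr=53: (0,6) in TLB -> HIT
vaddr=106: (1,5) not in TLB -> MISS, insert

Answer: MISS HIT HIT HIT MISS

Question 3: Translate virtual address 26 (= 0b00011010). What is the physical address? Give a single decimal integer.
vaddr = 26 = 0b00011010
Split: l1_idx=0, l2_idx=3, offset=2
L1[0] = 1
L2[1][3] = 40
paddr = 40 * 8 + 2 = 322

Answer: 322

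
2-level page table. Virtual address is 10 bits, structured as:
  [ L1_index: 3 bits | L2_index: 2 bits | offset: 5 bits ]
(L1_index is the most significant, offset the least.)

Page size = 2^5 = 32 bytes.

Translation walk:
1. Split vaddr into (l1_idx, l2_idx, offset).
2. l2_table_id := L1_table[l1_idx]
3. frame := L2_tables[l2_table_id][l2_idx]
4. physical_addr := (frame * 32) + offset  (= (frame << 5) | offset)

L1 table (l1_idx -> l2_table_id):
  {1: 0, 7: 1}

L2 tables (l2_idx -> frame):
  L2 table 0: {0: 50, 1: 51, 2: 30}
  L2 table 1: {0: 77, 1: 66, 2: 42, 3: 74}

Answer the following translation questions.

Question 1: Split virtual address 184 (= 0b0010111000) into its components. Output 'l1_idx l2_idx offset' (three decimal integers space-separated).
Answer: 1 1 24

Derivation:
vaddr = 184 = 0b0010111000
  top 3 bits -> l1_idx = 1
  next 2 bits -> l2_idx = 1
  bottom 5 bits -> offset = 24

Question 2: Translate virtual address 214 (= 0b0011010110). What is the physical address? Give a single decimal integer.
Answer: 982

Derivation:
vaddr = 214 = 0b0011010110
Split: l1_idx=1, l2_idx=2, offset=22
L1[1] = 0
L2[0][2] = 30
paddr = 30 * 32 + 22 = 982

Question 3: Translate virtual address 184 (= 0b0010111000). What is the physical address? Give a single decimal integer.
vaddr = 184 = 0b0010111000
Split: l1_idx=1, l2_idx=1, offset=24
L1[1] = 0
L2[0][1] = 51
paddr = 51 * 32 + 24 = 1656

Answer: 1656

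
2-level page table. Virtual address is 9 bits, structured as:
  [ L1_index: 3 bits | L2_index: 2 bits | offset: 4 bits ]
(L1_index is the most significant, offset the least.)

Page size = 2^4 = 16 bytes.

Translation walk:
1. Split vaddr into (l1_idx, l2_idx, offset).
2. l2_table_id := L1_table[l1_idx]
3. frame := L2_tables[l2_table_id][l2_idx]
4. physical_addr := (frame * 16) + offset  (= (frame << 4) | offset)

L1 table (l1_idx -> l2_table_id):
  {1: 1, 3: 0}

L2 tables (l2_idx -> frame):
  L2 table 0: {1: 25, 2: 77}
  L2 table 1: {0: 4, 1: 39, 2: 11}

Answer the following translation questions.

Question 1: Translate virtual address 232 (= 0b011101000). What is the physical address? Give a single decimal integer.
vaddr = 232 = 0b011101000
Split: l1_idx=3, l2_idx=2, offset=8
L1[3] = 0
L2[0][2] = 77
paddr = 77 * 16 + 8 = 1240

Answer: 1240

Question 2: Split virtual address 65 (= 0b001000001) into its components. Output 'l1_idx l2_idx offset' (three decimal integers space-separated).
vaddr = 65 = 0b001000001
  top 3 bits -> l1_idx = 1
  next 2 bits -> l2_idx = 0
  bottom 4 bits -> offset = 1

Answer: 1 0 1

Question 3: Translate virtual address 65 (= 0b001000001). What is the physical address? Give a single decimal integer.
vaddr = 65 = 0b001000001
Split: l1_idx=1, l2_idx=0, offset=1
L1[1] = 1
L2[1][0] = 4
paddr = 4 * 16 + 1 = 65

Answer: 65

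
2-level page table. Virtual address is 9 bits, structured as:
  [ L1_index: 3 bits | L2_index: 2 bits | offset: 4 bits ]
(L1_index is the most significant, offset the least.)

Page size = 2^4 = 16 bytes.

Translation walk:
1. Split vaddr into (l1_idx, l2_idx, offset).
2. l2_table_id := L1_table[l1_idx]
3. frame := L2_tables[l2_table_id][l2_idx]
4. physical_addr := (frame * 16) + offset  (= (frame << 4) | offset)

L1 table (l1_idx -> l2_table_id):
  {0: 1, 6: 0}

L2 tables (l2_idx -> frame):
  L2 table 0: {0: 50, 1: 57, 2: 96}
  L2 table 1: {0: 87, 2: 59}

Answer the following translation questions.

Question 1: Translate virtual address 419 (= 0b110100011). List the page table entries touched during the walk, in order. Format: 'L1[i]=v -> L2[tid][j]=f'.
vaddr = 419 = 0b110100011
Split: l1_idx=6, l2_idx=2, offset=3

Answer: L1[6]=0 -> L2[0][2]=96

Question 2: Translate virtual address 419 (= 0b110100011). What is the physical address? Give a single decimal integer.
Answer: 1539

Derivation:
vaddr = 419 = 0b110100011
Split: l1_idx=6, l2_idx=2, offset=3
L1[6] = 0
L2[0][2] = 96
paddr = 96 * 16 + 3 = 1539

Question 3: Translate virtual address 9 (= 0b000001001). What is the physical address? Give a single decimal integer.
vaddr = 9 = 0b000001001
Split: l1_idx=0, l2_idx=0, offset=9
L1[0] = 1
L2[1][0] = 87
paddr = 87 * 16 + 9 = 1401

Answer: 1401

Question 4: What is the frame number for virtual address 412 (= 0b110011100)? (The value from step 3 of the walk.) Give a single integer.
vaddr = 412: l1_idx=6, l2_idx=1
L1[6] = 0; L2[0][1] = 57

Answer: 57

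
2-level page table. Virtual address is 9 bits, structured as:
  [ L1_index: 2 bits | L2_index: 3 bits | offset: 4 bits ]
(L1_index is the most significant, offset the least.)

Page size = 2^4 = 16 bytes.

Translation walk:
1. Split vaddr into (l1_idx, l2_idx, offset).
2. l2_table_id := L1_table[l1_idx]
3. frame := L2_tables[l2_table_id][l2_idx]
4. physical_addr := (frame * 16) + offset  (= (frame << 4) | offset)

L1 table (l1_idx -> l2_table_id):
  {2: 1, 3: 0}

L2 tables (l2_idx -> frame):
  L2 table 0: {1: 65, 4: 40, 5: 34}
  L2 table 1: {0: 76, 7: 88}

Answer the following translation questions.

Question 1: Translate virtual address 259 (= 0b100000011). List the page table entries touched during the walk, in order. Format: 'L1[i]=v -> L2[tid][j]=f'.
vaddr = 259 = 0b100000011
Split: l1_idx=2, l2_idx=0, offset=3

Answer: L1[2]=1 -> L2[1][0]=76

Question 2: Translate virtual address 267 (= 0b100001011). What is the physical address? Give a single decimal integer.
Answer: 1227

Derivation:
vaddr = 267 = 0b100001011
Split: l1_idx=2, l2_idx=0, offset=11
L1[2] = 1
L2[1][0] = 76
paddr = 76 * 16 + 11 = 1227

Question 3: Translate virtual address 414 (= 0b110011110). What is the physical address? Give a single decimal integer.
vaddr = 414 = 0b110011110
Split: l1_idx=3, l2_idx=1, offset=14
L1[3] = 0
L2[0][1] = 65
paddr = 65 * 16 + 14 = 1054

Answer: 1054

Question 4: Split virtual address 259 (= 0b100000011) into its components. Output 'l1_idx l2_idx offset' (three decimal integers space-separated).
vaddr = 259 = 0b100000011
  top 2 bits -> l1_idx = 2
  next 3 bits -> l2_idx = 0
  bottom 4 bits -> offset = 3

Answer: 2 0 3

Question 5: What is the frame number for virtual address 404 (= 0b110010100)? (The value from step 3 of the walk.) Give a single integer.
Answer: 65

Derivation:
vaddr = 404: l1_idx=3, l2_idx=1
L1[3] = 0; L2[0][1] = 65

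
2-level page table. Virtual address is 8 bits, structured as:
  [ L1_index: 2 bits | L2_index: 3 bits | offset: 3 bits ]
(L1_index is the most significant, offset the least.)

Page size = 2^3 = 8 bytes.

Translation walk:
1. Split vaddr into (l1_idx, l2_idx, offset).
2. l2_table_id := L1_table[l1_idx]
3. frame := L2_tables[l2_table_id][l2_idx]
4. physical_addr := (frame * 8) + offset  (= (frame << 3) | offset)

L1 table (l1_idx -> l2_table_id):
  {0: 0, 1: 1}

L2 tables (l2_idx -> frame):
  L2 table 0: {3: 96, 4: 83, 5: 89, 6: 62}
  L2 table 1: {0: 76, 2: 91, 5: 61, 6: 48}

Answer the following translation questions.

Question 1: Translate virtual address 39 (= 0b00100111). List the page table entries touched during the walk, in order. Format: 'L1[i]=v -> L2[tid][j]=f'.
Answer: L1[0]=0 -> L2[0][4]=83

Derivation:
vaddr = 39 = 0b00100111
Split: l1_idx=0, l2_idx=4, offset=7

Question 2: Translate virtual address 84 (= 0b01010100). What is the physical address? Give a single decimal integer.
vaddr = 84 = 0b01010100
Split: l1_idx=1, l2_idx=2, offset=4
L1[1] = 1
L2[1][2] = 91
paddr = 91 * 8 + 4 = 732

Answer: 732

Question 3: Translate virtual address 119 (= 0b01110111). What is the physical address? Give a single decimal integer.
Answer: 391

Derivation:
vaddr = 119 = 0b01110111
Split: l1_idx=1, l2_idx=6, offset=7
L1[1] = 1
L2[1][6] = 48
paddr = 48 * 8 + 7 = 391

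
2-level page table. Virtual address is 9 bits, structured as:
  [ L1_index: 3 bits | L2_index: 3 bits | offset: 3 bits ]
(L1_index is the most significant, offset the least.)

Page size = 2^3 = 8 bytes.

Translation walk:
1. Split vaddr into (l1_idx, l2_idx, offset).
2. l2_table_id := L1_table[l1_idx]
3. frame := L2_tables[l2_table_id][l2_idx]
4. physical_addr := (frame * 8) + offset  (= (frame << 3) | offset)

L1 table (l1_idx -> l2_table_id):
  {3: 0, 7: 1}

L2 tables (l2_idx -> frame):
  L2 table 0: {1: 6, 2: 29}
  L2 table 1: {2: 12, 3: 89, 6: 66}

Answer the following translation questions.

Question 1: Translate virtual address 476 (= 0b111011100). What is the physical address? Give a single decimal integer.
vaddr = 476 = 0b111011100
Split: l1_idx=7, l2_idx=3, offset=4
L1[7] = 1
L2[1][3] = 89
paddr = 89 * 8 + 4 = 716

Answer: 716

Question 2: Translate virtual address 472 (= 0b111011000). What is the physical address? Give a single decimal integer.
vaddr = 472 = 0b111011000
Split: l1_idx=7, l2_idx=3, offset=0
L1[7] = 1
L2[1][3] = 89
paddr = 89 * 8 + 0 = 712

Answer: 712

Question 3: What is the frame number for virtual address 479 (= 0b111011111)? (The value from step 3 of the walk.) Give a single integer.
Answer: 89

Derivation:
vaddr = 479: l1_idx=7, l2_idx=3
L1[7] = 1; L2[1][3] = 89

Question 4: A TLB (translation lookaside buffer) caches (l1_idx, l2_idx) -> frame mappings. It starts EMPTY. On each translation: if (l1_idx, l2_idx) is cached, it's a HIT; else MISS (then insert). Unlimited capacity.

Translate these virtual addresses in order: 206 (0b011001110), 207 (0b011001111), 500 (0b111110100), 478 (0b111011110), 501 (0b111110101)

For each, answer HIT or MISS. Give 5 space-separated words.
vaddr=206: (3,1) not in TLB -> MISS, insert
vaddr=207: (3,1) in TLB -> HIT
vaddr=500: (7,6) not in TLB -> MISS, insert
vaddr=478: (7,3) not in TLB -> MISS, insert
vaddr=501: (7,6) in TLB -> HIT

Answer: MISS HIT MISS MISS HIT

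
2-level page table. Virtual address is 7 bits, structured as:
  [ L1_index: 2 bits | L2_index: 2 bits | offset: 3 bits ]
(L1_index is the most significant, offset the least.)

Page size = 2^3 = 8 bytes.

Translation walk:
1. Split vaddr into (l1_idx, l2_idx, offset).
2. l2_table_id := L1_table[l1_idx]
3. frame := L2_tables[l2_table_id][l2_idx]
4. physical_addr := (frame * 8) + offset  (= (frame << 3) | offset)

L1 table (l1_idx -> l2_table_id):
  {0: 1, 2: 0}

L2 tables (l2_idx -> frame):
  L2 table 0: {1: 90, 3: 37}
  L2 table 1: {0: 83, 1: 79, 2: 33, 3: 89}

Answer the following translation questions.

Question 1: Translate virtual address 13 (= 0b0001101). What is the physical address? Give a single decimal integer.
vaddr = 13 = 0b0001101
Split: l1_idx=0, l2_idx=1, offset=5
L1[0] = 1
L2[1][1] = 79
paddr = 79 * 8 + 5 = 637

Answer: 637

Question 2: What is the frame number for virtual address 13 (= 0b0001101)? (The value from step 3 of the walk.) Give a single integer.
Answer: 79

Derivation:
vaddr = 13: l1_idx=0, l2_idx=1
L1[0] = 1; L2[1][1] = 79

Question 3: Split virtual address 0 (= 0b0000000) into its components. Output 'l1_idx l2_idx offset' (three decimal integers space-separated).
vaddr = 0 = 0b0000000
  top 2 bits -> l1_idx = 0
  next 2 bits -> l2_idx = 0
  bottom 3 bits -> offset = 0

Answer: 0 0 0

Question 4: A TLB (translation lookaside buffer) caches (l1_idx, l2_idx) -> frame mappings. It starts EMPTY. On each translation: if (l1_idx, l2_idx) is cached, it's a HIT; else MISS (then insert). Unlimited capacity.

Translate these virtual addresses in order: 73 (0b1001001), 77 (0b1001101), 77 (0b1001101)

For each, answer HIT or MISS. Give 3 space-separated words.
Answer: MISS HIT HIT

Derivation:
vaddr=73: (2,1) not in TLB -> MISS, insert
vaddr=77: (2,1) in TLB -> HIT
vaddr=77: (2,1) in TLB -> HIT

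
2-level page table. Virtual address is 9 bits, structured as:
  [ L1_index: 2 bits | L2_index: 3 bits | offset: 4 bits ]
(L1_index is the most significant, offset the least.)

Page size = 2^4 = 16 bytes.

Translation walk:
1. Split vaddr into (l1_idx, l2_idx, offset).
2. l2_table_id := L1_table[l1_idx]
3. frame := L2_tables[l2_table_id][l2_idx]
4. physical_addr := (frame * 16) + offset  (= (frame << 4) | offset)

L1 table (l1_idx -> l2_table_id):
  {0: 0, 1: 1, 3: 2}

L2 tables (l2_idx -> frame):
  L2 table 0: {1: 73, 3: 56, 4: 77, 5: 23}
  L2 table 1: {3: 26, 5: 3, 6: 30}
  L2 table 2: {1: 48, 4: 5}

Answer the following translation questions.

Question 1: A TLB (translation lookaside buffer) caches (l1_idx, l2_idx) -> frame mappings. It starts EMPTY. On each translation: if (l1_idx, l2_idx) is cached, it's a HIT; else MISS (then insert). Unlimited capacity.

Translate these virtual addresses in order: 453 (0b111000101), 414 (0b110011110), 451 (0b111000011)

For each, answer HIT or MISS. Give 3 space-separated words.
Answer: MISS MISS HIT

Derivation:
vaddr=453: (3,4) not in TLB -> MISS, insert
vaddr=414: (3,1) not in TLB -> MISS, insert
vaddr=451: (3,4) in TLB -> HIT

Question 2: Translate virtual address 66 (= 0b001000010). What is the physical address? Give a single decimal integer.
vaddr = 66 = 0b001000010
Split: l1_idx=0, l2_idx=4, offset=2
L1[0] = 0
L2[0][4] = 77
paddr = 77 * 16 + 2 = 1234

Answer: 1234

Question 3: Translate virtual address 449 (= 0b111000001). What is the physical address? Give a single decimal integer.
Answer: 81

Derivation:
vaddr = 449 = 0b111000001
Split: l1_idx=3, l2_idx=4, offset=1
L1[3] = 2
L2[2][4] = 5
paddr = 5 * 16 + 1 = 81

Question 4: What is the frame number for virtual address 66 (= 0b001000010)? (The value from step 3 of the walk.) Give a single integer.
vaddr = 66: l1_idx=0, l2_idx=4
L1[0] = 0; L2[0][4] = 77

Answer: 77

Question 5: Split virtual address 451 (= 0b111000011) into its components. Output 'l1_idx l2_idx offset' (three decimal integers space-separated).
Answer: 3 4 3

Derivation:
vaddr = 451 = 0b111000011
  top 2 bits -> l1_idx = 3
  next 3 bits -> l2_idx = 4
  bottom 4 bits -> offset = 3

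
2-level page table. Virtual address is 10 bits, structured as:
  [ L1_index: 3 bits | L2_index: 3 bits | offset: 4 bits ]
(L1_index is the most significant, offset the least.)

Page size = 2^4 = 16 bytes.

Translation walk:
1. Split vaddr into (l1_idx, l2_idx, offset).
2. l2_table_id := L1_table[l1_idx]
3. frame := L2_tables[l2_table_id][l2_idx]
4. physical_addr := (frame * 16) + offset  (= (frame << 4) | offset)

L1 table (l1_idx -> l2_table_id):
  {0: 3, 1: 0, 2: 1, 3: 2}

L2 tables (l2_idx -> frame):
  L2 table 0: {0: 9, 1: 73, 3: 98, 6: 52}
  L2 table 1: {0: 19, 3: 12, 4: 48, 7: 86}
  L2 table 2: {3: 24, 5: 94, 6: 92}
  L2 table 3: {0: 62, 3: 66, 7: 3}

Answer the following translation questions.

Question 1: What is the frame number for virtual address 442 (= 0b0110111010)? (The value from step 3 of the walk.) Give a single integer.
vaddr = 442: l1_idx=3, l2_idx=3
L1[3] = 2; L2[2][3] = 24

Answer: 24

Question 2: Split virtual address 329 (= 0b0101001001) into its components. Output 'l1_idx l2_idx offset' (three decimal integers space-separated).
vaddr = 329 = 0b0101001001
  top 3 bits -> l1_idx = 2
  next 3 bits -> l2_idx = 4
  bottom 4 bits -> offset = 9

Answer: 2 4 9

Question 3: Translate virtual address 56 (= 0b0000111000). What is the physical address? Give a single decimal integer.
Answer: 1064

Derivation:
vaddr = 56 = 0b0000111000
Split: l1_idx=0, l2_idx=3, offset=8
L1[0] = 3
L2[3][3] = 66
paddr = 66 * 16 + 8 = 1064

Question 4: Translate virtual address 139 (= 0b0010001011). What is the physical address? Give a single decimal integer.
vaddr = 139 = 0b0010001011
Split: l1_idx=1, l2_idx=0, offset=11
L1[1] = 0
L2[0][0] = 9
paddr = 9 * 16 + 11 = 155

Answer: 155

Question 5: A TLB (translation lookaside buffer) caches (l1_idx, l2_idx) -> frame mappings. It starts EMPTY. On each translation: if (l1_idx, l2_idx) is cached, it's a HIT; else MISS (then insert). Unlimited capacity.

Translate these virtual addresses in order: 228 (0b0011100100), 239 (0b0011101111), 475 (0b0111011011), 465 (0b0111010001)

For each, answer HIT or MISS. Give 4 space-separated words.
vaddr=228: (1,6) not in TLB -> MISS, insert
vaddr=239: (1,6) in TLB -> HIT
vaddr=475: (3,5) not in TLB -> MISS, insert
vaddr=465: (3,5) in TLB -> HIT

Answer: MISS HIT MISS HIT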